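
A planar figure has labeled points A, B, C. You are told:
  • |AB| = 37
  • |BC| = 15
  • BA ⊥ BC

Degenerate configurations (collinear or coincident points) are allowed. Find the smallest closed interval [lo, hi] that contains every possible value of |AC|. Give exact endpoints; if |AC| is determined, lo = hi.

|AC| = √(1594)  (≈ 39.9249)

|AB| ∈ {37}
|BC| ∈ {15}
|AC| ∈ {√(1594)}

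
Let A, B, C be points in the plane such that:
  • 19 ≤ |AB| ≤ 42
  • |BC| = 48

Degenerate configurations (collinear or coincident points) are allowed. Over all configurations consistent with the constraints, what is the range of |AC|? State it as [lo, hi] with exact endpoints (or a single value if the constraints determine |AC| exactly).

|AC| ∈ [6, 90]  (≈ [6.0000, 90.0000])

|AB| ∈ [19, 42]
|BC| ∈ {48}
|AC| ∈ [6, 90]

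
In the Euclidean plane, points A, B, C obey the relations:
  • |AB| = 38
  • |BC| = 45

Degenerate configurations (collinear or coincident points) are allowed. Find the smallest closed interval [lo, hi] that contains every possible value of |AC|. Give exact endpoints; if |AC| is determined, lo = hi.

|AB| ∈ {38}
|BC| ∈ {45}
|AC| ∈ [7, 83]

|AC| ∈ [7, 83]  (≈ [7.0000, 83.0000])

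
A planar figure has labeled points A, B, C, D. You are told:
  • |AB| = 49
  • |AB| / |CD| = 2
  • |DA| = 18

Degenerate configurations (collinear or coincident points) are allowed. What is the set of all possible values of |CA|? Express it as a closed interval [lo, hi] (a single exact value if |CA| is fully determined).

|AB| ∈ {49}
|AD| ∈ {18}
|CD| ∈ {49/2}
|BD| ∈ [31, 67]
|AC| ∈ [13/2, 85/2]
|BC| ∈ [13/2, 183/2]

|CA| ∈ [13/2, 85/2]  (≈ [6.5000, 42.5000])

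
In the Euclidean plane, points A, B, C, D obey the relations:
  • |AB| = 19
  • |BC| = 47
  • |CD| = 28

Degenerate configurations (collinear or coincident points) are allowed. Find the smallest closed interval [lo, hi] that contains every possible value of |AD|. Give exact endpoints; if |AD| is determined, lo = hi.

|AB| ∈ {19}
|BC| ∈ {47}
|CD| ∈ {28}
|AC| ∈ [28, 66]
|BD| ∈ [19, 75]
|AD| ∈ [0, 94]

|AD| ∈ [0, 94]  (≈ [0.0000, 94.0000])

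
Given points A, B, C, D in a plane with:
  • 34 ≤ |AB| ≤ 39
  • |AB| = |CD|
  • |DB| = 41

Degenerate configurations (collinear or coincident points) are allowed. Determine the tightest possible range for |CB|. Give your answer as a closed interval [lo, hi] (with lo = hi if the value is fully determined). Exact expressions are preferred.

|CB| ∈ [2, 80]  (≈ [2.0000, 80.0000])

|AB| ∈ [34, 39]
|BD| ∈ {41}
|CD| ∈ [34, 39]
|AD| ∈ [2, 80]
|BC| ∈ [2, 80]
|AC| ∈ [0, 119]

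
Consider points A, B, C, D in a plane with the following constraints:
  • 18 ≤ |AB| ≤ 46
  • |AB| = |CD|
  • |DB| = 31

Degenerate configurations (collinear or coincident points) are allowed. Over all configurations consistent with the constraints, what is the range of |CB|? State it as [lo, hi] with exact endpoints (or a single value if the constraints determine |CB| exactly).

|AB| ∈ [18, 46]
|BD| ∈ {31}
|CD| ∈ [18, 46]
|AD| ∈ [0, 77]
|BC| ∈ [0, 77]
|AC| ∈ [0, 123]

|CB| ∈ [0, 77]  (≈ [0.0000, 77.0000])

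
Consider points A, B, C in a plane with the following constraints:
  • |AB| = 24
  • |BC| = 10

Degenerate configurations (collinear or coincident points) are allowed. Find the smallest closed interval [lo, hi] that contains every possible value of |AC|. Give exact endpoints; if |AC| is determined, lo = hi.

|AB| ∈ {24}
|BC| ∈ {10}
|AC| ∈ [14, 34]

|AC| ∈ [14, 34]  (≈ [14.0000, 34.0000])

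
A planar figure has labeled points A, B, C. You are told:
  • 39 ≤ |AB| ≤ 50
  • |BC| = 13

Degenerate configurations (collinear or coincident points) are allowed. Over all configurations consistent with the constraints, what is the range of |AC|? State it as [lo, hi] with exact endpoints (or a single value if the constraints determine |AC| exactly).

|AB| ∈ [39, 50]
|BC| ∈ {13}
|AC| ∈ [26, 63]

|AC| ∈ [26, 63]  (≈ [26.0000, 63.0000])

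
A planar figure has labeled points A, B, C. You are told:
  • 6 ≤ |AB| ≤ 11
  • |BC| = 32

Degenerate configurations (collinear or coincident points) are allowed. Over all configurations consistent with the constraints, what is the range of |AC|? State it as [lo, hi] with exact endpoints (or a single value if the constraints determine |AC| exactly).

|AB| ∈ [6, 11]
|BC| ∈ {32}
|AC| ∈ [21, 43]

|AC| ∈ [21, 43]  (≈ [21.0000, 43.0000])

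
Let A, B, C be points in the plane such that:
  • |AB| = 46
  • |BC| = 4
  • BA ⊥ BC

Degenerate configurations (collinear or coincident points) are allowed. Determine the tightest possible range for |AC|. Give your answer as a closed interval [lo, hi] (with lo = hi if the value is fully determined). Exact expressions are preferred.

|AB| ∈ {46}
|BC| ∈ {4}
|AC| ∈ {2·√(533)}

|AC| = 2·√(533)  (≈ 46.1736)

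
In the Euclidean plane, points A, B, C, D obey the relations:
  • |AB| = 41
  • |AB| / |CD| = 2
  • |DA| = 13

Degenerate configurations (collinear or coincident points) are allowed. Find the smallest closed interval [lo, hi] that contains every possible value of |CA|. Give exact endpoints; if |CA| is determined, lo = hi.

|CA| ∈ [15/2, 67/2]  (≈ [7.5000, 33.5000])

|AB| ∈ {41}
|AD| ∈ {13}
|CD| ∈ {41/2}
|BD| ∈ [28, 54]
|AC| ∈ [15/2, 67/2]
|BC| ∈ [15/2, 149/2]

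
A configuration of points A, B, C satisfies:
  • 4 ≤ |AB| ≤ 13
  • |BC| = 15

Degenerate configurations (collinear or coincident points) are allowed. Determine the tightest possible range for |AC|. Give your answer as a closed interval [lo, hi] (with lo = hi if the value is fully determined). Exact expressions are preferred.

|AC| ∈ [2, 28]  (≈ [2.0000, 28.0000])

|AB| ∈ [4, 13]
|BC| ∈ {15}
|AC| ∈ [2, 28]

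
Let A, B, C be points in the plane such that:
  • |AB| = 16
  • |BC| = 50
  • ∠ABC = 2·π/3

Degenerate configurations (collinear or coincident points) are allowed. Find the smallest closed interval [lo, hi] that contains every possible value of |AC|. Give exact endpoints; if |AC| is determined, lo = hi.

|AB| ∈ {16}
|BC| ∈ {50}
|AC| ∈ {2·√(889)}

|AC| = 2·√(889)  (≈ 59.6322)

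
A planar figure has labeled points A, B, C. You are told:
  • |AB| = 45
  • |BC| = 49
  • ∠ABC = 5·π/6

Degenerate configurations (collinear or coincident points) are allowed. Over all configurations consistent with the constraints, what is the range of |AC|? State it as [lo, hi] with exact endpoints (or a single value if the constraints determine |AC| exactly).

|AC| = √(2205·√(3) + 4426)  (≈ 90.8029)

|AB| ∈ {45}
|BC| ∈ {49}
|AC| ∈ {√(2205·√(3) + 4426)}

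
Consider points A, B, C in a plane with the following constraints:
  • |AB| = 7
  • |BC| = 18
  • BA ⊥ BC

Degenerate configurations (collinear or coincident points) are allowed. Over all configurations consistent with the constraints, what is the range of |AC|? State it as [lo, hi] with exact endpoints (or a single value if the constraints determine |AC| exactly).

|AC| = √(373)  (≈ 19.3132)

|AB| ∈ {7}
|BC| ∈ {18}
|AC| ∈ {√(373)}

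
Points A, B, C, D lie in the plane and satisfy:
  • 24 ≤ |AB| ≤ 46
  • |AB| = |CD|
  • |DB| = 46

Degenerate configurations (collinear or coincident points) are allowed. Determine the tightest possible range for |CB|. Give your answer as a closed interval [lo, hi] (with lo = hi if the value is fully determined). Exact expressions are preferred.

|AB| ∈ [24, 46]
|BD| ∈ {46}
|CD| ∈ [24, 46]
|AD| ∈ [0, 92]
|BC| ∈ [0, 92]
|AC| ∈ [0, 138]

|CB| ∈ [0, 92]  (≈ [0.0000, 92.0000])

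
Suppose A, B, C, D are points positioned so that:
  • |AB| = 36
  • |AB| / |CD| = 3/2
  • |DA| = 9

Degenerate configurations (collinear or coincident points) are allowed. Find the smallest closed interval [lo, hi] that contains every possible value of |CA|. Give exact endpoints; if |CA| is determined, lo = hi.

|AB| ∈ {36}
|AD| ∈ {9}
|CD| ∈ {24}
|BD| ∈ [27, 45]
|AC| ∈ [15, 33]
|BC| ∈ [3, 69]

|CA| ∈ [15, 33]  (≈ [15.0000, 33.0000])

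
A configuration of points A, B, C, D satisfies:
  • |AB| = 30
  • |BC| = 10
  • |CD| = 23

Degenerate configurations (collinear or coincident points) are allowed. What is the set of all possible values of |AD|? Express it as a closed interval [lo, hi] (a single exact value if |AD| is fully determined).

|AB| ∈ {30}
|BC| ∈ {10}
|CD| ∈ {23}
|AC| ∈ [20, 40]
|BD| ∈ [13, 33]
|AD| ∈ [0, 63]

|AD| ∈ [0, 63]  (≈ [0.0000, 63.0000])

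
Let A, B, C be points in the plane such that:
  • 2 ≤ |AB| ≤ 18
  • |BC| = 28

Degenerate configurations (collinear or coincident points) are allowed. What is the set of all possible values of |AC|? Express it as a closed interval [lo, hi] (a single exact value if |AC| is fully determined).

|AB| ∈ [2, 18]
|BC| ∈ {28}
|AC| ∈ [10, 46]

|AC| ∈ [10, 46]  (≈ [10.0000, 46.0000])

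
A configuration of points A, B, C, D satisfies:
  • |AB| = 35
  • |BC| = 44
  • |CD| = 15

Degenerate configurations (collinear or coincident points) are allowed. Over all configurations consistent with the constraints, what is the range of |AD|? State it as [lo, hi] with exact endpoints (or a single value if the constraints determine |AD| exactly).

|AB| ∈ {35}
|BC| ∈ {44}
|CD| ∈ {15}
|AC| ∈ [9, 79]
|BD| ∈ [29, 59]
|AD| ∈ [0, 94]

|AD| ∈ [0, 94]  (≈ [0.0000, 94.0000])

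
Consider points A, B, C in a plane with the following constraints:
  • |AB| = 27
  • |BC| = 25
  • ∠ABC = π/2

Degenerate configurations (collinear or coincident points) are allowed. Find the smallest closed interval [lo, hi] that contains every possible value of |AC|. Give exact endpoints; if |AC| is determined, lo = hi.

|AC| = √(1354)  (≈ 36.7967)

|AB| ∈ {27}
|BC| ∈ {25}
|AC| ∈ {√(1354)}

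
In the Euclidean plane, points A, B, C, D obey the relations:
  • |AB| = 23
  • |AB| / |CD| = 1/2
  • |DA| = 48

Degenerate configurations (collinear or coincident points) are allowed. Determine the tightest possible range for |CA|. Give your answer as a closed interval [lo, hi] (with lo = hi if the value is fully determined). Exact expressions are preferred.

|CA| ∈ [2, 94]  (≈ [2.0000, 94.0000])

|AB| ∈ {23}
|AD| ∈ {48}
|CD| ∈ {46}
|BD| ∈ [25, 71]
|AC| ∈ [2, 94]
|BC| ∈ [0, 117]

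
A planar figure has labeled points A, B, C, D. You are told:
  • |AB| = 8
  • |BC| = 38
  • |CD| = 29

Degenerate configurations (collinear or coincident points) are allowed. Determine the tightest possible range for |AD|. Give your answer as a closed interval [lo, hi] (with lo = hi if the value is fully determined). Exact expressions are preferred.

|AB| ∈ {8}
|BC| ∈ {38}
|CD| ∈ {29}
|AC| ∈ [30, 46]
|BD| ∈ [9, 67]
|AD| ∈ [1, 75]

|AD| ∈ [1, 75]  (≈ [1.0000, 75.0000])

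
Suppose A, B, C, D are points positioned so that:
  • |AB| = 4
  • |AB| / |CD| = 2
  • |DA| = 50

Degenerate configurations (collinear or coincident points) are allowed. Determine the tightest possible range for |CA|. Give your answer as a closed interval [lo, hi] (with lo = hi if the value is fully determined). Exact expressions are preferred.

|AB| ∈ {4}
|AD| ∈ {50}
|CD| ∈ {2}
|BD| ∈ [46, 54]
|AC| ∈ [48, 52]
|BC| ∈ [44, 56]

|CA| ∈ [48, 52]  (≈ [48.0000, 52.0000])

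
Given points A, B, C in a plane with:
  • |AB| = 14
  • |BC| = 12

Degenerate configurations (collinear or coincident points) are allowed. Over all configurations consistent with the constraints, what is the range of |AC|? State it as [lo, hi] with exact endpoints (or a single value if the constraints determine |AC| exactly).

|AC| ∈ [2, 26]  (≈ [2.0000, 26.0000])

|AB| ∈ {14}
|BC| ∈ {12}
|AC| ∈ [2, 26]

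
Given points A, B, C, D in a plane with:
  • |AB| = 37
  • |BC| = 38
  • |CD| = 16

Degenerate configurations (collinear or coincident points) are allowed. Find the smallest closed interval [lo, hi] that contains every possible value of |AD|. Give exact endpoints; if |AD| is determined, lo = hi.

|AD| ∈ [0, 91]  (≈ [0.0000, 91.0000])

|AB| ∈ {37}
|BC| ∈ {38}
|CD| ∈ {16}
|AC| ∈ [1, 75]
|BD| ∈ [22, 54]
|AD| ∈ [0, 91]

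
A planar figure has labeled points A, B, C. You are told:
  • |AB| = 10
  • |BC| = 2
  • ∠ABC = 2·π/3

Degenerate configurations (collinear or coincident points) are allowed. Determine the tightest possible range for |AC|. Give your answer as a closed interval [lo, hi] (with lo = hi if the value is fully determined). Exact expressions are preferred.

|AB| ∈ {10}
|BC| ∈ {2}
|AC| ∈ {2·√(31)}

|AC| = 2·√(31)  (≈ 11.1355)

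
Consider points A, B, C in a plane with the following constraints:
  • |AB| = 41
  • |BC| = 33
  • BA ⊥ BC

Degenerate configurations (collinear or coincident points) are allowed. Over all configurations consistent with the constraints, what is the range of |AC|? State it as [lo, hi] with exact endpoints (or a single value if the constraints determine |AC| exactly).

|AC| = √(2770)  (≈ 52.6308)

|AB| ∈ {41}
|BC| ∈ {33}
|AC| ∈ {√(2770)}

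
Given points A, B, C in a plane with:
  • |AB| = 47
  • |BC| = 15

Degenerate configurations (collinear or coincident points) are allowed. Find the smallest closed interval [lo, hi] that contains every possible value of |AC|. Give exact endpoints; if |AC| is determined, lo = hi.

|AC| ∈ [32, 62]  (≈ [32.0000, 62.0000])

|AB| ∈ {47}
|BC| ∈ {15}
|AC| ∈ [32, 62]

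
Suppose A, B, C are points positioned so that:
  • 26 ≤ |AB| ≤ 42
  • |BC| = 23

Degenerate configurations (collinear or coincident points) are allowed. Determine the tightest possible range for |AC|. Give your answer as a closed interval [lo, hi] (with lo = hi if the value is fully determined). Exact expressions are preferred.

|AC| ∈ [3, 65]  (≈ [3.0000, 65.0000])

|AB| ∈ [26, 42]
|BC| ∈ {23}
|AC| ∈ [3, 65]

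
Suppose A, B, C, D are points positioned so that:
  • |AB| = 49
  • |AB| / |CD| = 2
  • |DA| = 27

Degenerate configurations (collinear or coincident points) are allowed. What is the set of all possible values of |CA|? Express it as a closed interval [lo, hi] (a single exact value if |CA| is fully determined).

|CA| ∈ [5/2, 103/2]  (≈ [2.5000, 51.5000])

|AB| ∈ {49}
|AD| ∈ {27}
|CD| ∈ {49/2}
|BD| ∈ [22, 76]
|AC| ∈ [5/2, 103/2]
|BC| ∈ [0, 201/2]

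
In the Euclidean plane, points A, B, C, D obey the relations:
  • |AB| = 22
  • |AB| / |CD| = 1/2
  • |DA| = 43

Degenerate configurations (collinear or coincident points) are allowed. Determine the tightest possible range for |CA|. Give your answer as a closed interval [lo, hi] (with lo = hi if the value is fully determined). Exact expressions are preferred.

|AB| ∈ {22}
|AD| ∈ {43}
|CD| ∈ {44}
|BD| ∈ [21, 65]
|AC| ∈ [1, 87]
|BC| ∈ [0, 109]

|CA| ∈ [1, 87]  (≈ [1.0000, 87.0000])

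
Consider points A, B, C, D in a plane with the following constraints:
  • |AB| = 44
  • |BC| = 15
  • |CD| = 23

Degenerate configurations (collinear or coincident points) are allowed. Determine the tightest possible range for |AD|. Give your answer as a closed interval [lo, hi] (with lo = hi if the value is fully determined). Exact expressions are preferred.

|AD| ∈ [6, 82]  (≈ [6.0000, 82.0000])

|AB| ∈ {44}
|BC| ∈ {15}
|CD| ∈ {23}
|AC| ∈ [29, 59]
|BD| ∈ [8, 38]
|AD| ∈ [6, 82]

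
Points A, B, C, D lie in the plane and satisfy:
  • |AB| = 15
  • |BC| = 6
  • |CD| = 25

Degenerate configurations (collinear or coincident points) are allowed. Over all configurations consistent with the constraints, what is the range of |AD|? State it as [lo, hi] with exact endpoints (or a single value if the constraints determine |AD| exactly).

|AD| ∈ [4, 46]  (≈ [4.0000, 46.0000])

|AB| ∈ {15}
|BC| ∈ {6}
|CD| ∈ {25}
|AC| ∈ [9, 21]
|BD| ∈ [19, 31]
|AD| ∈ [4, 46]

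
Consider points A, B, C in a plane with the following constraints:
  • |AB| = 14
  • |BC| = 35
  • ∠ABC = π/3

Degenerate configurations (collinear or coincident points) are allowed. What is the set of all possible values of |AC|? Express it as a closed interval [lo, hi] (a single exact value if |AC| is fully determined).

|AB| ∈ {14}
|BC| ∈ {35}
|AC| ∈ {7·√(19)}

|AC| = 7·√(19)  (≈ 30.5123)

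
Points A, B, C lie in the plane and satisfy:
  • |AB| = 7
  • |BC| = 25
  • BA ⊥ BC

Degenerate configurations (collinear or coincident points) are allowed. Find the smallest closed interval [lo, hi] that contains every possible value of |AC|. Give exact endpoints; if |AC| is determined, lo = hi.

|AB| ∈ {7}
|BC| ∈ {25}
|AC| ∈ {√(674)}

|AC| = √(674)  (≈ 25.9615)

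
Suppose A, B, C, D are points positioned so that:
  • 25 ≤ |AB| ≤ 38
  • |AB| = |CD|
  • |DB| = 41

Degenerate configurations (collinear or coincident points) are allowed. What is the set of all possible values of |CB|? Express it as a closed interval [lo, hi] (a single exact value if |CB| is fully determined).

|AB| ∈ [25, 38]
|BD| ∈ {41}
|CD| ∈ [25, 38]
|AD| ∈ [3, 79]
|BC| ∈ [3, 79]
|AC| ∈ [0, 117]

|CB| ∈ [3, 79]  (≈ [3.0000, 79.0000])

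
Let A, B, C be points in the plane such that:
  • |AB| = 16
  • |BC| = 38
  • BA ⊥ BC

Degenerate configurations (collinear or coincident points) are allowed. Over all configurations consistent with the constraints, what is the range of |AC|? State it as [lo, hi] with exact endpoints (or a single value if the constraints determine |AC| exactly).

|AB| ∈ {16}
|BC| ∈ {38}
|AC| ∈ {10·√(17)}

|AC| = 10·√(17)  (≈ 41.2311)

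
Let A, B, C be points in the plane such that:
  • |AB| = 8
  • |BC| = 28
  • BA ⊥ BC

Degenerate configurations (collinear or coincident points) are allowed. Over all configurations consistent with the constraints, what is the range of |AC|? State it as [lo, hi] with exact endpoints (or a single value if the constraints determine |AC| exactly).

|AC| = 4·√(53)  (≈ 29.1204)

|AB| ∈ {8}
|BC| ∈ {28}
|AC| ∈ {4·√(53)}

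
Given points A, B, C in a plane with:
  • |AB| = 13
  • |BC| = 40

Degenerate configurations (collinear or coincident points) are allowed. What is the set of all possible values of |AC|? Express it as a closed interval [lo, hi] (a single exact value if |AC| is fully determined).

|AB| ∈ {13}
|BC| ∈ {40}
|AC| ∈ [27, 53]

|AC| ∈ [27, 53]  (≈ [27.0000, 53.0000])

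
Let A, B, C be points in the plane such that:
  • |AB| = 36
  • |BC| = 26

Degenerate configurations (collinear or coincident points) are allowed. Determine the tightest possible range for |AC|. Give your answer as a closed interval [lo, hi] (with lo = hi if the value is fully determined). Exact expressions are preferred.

|AC| ∈ [10, 62]  (≈ [10.0000, 62.0000])

|AB| ∈ {36}
|BC| ∈ {26}
|AC| ∈ [10, 62]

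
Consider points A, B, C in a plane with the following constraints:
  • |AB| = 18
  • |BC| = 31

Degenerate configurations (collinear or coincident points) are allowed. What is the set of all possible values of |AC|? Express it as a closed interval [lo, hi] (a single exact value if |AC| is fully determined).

|AB| ∈ {18}
|BC| ∈ {31}
|AC| ∈ [13, 49]

|AC| ∈ [13, 49]  (≈ [13.0000, 49.0000])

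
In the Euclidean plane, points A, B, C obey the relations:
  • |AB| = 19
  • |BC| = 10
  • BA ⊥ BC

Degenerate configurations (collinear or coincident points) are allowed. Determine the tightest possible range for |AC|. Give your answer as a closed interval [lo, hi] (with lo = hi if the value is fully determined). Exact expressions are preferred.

|AC| = √(461)  (≈ 21.4709)

|AB| ∈ {19}
|BC| ∈ {10}
|AC| ∈ {√(461)}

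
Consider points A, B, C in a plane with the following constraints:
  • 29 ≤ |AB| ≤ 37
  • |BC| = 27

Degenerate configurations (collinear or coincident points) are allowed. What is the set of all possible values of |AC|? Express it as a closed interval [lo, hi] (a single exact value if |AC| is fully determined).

|AC| ∈ [2, 64]  (≈ [2.0000, 64.0000])

|AB| ∈ [29, 37]
|BC| ∈ {27}
|AC| ∈ [2, 64]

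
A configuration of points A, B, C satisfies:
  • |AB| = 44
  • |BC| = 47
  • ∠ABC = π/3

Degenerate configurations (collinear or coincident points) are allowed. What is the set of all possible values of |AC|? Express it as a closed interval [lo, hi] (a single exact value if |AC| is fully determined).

|AC| = √(2077)  (≈ 45.5741)

|AB| ∈ {44}
|BC| ∈ {47}
|AC| ∈ {√(2077)}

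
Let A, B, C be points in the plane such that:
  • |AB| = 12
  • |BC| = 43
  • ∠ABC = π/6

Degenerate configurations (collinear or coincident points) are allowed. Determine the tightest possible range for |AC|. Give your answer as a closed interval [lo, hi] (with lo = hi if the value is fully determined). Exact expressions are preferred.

|AC| = √(1993 - 516·√(3))  (≈ 33.1551)

|AB| ∈ {12}
|BC| ∈ {43}
|AC| ∈ {√(1993 - 516·√(3))}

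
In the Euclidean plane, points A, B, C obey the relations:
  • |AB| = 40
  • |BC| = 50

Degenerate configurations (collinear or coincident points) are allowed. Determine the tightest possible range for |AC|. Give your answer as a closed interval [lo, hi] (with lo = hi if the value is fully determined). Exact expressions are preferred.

|AB| ∈ {40}
|BC| ∈ {50}
|AC| ∈ [10, 90]

|AC| ∈ [10, 90]  (≈ [10.0000, 90.0000])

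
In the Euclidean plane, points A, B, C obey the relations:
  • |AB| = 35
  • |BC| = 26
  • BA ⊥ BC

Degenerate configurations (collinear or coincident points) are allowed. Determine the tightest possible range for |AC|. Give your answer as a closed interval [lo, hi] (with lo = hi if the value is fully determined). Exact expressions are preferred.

|AB| ∈ {35}
|BC| ∈ {26}
|AC| ∈ {√(1901)}

|AC| = √(1901)  (≈ 43.6005)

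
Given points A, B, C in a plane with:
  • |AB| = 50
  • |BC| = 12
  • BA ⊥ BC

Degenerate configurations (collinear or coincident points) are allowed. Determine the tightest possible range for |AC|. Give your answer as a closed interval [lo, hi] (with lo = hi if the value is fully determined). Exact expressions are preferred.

|AC| = 2·√(661)  (≈ 51.4198)

|AB| ∈ {50}
|BC| ∈ {12}
|AC| ∈ {2·√(661)}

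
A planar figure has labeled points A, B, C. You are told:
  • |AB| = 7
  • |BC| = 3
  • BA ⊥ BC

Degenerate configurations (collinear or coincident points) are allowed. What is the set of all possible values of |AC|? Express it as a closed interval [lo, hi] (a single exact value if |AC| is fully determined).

|AC| = √(58)  (≈ 7.6158)

|AB| ∈ {7}
|BC| ∈ {3}
|AC| ∈ {√(58)}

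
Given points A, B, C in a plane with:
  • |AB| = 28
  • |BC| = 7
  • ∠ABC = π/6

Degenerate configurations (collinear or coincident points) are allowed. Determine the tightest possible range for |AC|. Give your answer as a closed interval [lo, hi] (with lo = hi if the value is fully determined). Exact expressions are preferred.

|AB| ∈ {28}
|BC| ∈ {7}
|AC| ∈ {7·√(17 - 4·√(3))}

|AC| = 7·√(17 - 4·√(3))  (≈ 22.2153)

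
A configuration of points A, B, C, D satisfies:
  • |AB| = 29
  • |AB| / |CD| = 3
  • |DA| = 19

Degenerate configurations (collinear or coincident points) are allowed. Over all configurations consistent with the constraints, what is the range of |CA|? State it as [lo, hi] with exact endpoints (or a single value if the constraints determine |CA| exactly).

|AB| ∈ {29}
|AD| ∈ {19}
|CD| ∈ {29/3}
|BD| ∈ [10, 48]
|AC| ∈ [28/3, 86/3]
|BC| ∈ [1/3, 173/3]

|CA| ∈ [28/3, 86/3]  (≈ [9.3333, 28.6667])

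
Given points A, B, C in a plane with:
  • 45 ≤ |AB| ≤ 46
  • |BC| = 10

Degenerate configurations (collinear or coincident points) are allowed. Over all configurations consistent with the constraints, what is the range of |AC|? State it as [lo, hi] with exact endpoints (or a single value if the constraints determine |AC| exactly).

|AB| ∈ [45, 46]
|BC| ∈ {10}
|AC| ∈ [35, 56]

|AC| ∈ [35, 56]  (≈ [35.0000, 56.0000])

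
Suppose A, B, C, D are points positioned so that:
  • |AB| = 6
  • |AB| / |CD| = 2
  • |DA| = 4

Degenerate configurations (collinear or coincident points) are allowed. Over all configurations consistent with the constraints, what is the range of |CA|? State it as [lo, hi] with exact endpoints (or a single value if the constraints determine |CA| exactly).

|CA| ∈ [1, 7]  (≈ [1.0000, 7.0000])

|AB| ∈ {6}
|AD| ∈ {4}
|CD| ∈ {3}
|BD| ∈ [2, 10]
|AC| ∈ [1, 7]
|BC| ∈ [0, 13]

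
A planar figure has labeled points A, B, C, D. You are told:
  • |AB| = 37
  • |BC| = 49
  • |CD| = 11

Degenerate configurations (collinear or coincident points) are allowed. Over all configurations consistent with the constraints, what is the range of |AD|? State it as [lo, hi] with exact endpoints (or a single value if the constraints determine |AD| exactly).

|AB| ∈ {37}
|BC| ∈ {49}
|CD| ∈ {11}
|AC| ∈ [12, 86]
|BD| ∈ [38, 60]
|AD| ∈ [1, 97]

|AD| ∈ [1, 97]  (≈ [1.0000, 97.0000])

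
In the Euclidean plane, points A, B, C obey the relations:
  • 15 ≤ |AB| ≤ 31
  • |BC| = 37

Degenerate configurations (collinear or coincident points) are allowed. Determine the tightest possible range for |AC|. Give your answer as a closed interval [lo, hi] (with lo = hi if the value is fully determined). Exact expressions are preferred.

|AC| ∈ [6, 68]  (≈ [6.0000, 68.0000])

|AB| ∈ [15, 31]
|BC| ∈ {37}
|AC| ∈ [6, 68]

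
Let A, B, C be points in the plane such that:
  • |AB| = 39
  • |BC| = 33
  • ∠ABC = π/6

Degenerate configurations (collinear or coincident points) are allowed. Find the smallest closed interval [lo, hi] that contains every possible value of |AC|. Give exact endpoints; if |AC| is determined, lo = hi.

|AC| = 3·√(290 - 143·√(3))  (≈ 19.5154)

|AB| ∈ {39}
|BC| ∈ {33}
|AC| ∈ {3·√(290 - 143·√(3))}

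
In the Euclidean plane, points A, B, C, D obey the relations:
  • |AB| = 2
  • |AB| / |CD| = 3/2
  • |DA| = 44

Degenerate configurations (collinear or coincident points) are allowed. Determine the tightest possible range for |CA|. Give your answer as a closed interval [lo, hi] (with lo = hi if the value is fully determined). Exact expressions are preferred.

|AB| ∈ {2}
|AD| ∈ {44}
|CD| ∈ {4/3}
|BD| ∈ [42, 46]
|AC| ∈ [128/3, 136/3]
|BC| ∈ [122/3, 142/3]

|CA| ∈ [128/3, 136/3]  (≈ [42.6667, 45.3333])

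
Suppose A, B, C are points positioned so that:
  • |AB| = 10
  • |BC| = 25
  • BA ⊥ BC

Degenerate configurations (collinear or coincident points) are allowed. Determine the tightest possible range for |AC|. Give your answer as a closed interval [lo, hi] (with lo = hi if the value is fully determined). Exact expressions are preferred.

|AC| = 5·√(29)  (≈ 26.9258)

|AB| ∈ {10}
|BC| ∈ {25}
|AC| ∈ {5·√(29)}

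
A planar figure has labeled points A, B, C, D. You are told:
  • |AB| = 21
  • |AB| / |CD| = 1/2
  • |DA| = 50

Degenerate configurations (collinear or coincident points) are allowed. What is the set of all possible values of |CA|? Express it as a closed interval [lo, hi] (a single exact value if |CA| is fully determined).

|CA| ∈ [8, 92]  (≈ [8.0000, 92.0000])

|AB| ∈ {21}
|AD| ∈ {50}
|CD| ∈ {42}
|BD| ∈ [29, 71]
|AC| ∈ [8, 92]
|BC| ∈ [0, 113]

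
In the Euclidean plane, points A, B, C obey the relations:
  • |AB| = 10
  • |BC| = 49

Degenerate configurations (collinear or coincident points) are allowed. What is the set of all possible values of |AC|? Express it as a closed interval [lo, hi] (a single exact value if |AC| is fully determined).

|AB| ∈ {10}
|BC| ∈ {49}
|AC| ∈ [39, 59]

|AC| ∈ [39, 59]  (≈ [39.0000, 59.0000])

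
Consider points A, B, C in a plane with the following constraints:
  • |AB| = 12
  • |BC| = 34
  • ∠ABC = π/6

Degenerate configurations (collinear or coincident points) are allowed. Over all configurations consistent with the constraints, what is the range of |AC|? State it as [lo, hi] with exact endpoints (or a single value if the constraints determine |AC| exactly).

|AB| ∈ {12}
|BC| ∈ {34}
|AC| ∈ {2·√(325 - 102·√(3))}

|AC| = 2·√(325 - 102·√(3))  (≈ 24.3582)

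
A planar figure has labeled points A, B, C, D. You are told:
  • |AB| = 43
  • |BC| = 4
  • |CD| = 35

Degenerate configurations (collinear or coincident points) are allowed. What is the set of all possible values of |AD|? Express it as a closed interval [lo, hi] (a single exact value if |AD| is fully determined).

|AB| ∈ {43}
|BC| ∈ {4}
|CD| ∈ {35}
|AC| ∈ [39, 47]
|BD| ∈ [31, 39]
|AD| ∈ [4, 82]

|AD| ∈ [4, 82]  (≈ [4.0000, 82.0000])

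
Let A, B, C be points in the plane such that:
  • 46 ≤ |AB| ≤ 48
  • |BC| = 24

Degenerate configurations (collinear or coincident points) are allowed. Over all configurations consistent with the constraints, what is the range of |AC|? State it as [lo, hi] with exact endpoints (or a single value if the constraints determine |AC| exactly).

|AC| ∈ [22, 72]  (≈ [22.0000, 72.0000])

|AB| ∈ [46, 48]
|BC| ∈ {24}
|AC| ∈ [22, 72]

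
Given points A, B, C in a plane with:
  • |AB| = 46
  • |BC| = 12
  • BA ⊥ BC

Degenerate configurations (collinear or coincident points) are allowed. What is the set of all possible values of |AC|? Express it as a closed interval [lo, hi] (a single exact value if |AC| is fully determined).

|AC| = 2·√(565)  (≈ 47.5395)

|AB| ∈ {46}
|BC| ∈ {12}
|AC| ∈ {2·√(565)}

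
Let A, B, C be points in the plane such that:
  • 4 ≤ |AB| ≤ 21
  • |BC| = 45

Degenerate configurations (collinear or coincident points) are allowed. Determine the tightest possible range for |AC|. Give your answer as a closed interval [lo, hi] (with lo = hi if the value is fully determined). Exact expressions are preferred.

|AB| ∈ [4, 21]
|BC| ∈ {45}
|AC| ∈ [24, 66]

|AC| ∈ [24, 66]  (≈ [24.0000, 66.0000])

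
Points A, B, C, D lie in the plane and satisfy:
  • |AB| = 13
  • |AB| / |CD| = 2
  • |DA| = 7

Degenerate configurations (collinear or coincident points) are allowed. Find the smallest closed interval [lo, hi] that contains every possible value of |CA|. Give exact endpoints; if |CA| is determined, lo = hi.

|AB| ∈ {13}
|AD| ∈ {7}
|CD| ∈ {13/2}
|BD| ∈ [6, 20]
|AC| ∈ [1/2, 27/2]
|BC| ∈ [0, 53/2]

|CA| ∈ [1/2, 27/2]  (≈ [0.5000, 13.5000])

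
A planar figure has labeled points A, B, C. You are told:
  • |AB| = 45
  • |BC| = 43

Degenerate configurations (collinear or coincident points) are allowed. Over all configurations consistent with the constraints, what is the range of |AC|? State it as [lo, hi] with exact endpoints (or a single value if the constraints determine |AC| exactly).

|AB| ∈ {45}
|BC| ∈ {43}
|AC| ∈ [2, 88]

|AC| ∈ [2, 88]  (≈ [2.0000, 88.0000])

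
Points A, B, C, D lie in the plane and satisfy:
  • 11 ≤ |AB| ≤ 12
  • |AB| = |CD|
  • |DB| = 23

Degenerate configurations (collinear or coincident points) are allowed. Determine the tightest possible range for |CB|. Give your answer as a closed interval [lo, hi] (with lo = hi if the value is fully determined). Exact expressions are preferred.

|CB| ∈ [11, 35]  (≈ [11.0000, 35.0000])

|AB| ∈ [11, 12]
|BD| ∈ {23}
|CD| ∈ [11, 12]
|AD| ∈ [11, 35]
|BC| ∈ [11, 35]
|AC| ∈ [0, 47]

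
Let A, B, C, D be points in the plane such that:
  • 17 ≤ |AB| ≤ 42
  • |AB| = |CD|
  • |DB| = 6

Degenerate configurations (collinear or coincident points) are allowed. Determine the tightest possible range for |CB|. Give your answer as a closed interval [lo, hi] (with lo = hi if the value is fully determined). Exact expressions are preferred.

|AB| ∈ [17, 42]
|BD| ∈ {6}
|CD| ∈ [17, 42]
|AD| ∈ [11, 48]
|BC| ∈ [11, 48]
|AC| ∈ [0, 90]

|CB| ∈ [11, 48]  (≈ [11.0000, 48.0000])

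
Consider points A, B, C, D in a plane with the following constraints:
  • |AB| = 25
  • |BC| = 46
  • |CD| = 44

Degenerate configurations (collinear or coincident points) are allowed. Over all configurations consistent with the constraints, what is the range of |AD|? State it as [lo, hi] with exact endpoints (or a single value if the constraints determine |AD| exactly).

|AB| ∈ {25}
|BC| ∈ {46}
|CD| ∈ {44}
|AC| ∈ [21, 71]
|BD| ∈ [2, 90]
|AD| ∈ [0, 115]

|AD| ∈ [0, 115]  (≈ [0.0000, 115.0000])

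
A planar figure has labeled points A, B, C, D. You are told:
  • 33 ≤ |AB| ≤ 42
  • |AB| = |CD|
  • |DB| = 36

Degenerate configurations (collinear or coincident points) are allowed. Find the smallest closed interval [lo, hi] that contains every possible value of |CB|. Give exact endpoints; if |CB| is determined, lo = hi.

|CB| ∈ [0, 78]  (≈ [0.0000, 78.0000])

|AB| ∈ [33, 42]
|BD| ∈ {36}
|CD| ∈ [33, 42]
|AD| ∈ [0, 78]
|BC| ∈ [0, 78]
|AC| ∈ [0, 120]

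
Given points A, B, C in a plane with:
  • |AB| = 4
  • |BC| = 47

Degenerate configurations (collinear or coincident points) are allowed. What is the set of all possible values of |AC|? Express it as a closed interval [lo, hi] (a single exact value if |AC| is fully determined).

|AB| ∈ {4}
|BC| ∈ {47}
|AC| ∈ [43, 51]

|AC| ∈ [43, 51]  (≈ [43.0000, 51.0000])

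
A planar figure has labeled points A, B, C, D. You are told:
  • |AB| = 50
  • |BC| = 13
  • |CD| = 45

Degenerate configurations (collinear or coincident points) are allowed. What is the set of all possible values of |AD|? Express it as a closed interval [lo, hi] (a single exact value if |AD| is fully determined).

|AD| ∈ [0, 108]  (≈ [0.0000, 108.0000])

|AB| ∈ {50}
|BC| ∈ {13}
|CD| ∈ {45}
|AC| ∈ [37, 63]
|BD| ∈ [32, 58]
|AD| ∈ [0, 108]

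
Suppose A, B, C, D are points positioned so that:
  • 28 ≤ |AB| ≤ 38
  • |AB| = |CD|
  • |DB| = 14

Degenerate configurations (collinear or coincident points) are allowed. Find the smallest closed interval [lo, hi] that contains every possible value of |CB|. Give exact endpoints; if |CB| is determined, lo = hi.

|CB| ∈ [14, 52]  (≈ [14.0000, 52.0000])

|AB| ∈ [28, 38]
|BD| ∈ {14}
|CD| ∈ [28, 38]
|AD| ∈ [14, 52]
|BC| ∈ [14, 52]
|AC| ∈ [0, 90]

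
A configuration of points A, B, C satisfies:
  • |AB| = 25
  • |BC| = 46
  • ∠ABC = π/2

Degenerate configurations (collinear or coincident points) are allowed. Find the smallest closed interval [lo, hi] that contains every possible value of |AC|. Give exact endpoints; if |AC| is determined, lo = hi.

|AB| ∈ {25}
|BC| ∈ {46}
|AC| ∈ {√(2741)}

|AC| = √(2741)  (≈ 52.3546)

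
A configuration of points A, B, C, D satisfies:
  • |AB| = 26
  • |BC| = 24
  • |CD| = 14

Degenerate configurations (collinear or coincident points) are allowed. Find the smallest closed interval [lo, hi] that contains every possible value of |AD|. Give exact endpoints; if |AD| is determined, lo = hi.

|AB| ∈ {26}
|BC| ∈ {24}
|CD| ∈ {14}
|AC| ∈ [2, 50]
|BD| ∈ [10, 38]
|AD| ∈ [0, 64]

|AD| ∈ [0, 64]  (≈ [0.0000, 64.0000])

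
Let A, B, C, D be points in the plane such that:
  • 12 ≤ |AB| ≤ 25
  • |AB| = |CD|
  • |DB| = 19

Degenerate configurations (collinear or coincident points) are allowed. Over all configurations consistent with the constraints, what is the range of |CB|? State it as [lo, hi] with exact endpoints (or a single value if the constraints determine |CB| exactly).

|AB| ∈ [12, 25]
|BD| ∈ {19}
|CD| ∈ [12, 25]
|AD| ∈ [0, 44]
|BC| ∈ [0, 44]
|AC| ∈ [0, 69]

|CB| ∈ [0, 44]  (≈ [0.0000, 44.0000])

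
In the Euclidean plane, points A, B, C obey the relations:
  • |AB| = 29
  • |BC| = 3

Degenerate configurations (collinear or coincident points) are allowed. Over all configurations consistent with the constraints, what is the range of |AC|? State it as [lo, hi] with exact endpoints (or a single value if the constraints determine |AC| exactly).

|AB| ∈ {29}
|BC| ∈ {3}
|AC| ∈ [26, 32]

|AC| ∈ [26, 32]  (≈ [26.0000, 32.0000])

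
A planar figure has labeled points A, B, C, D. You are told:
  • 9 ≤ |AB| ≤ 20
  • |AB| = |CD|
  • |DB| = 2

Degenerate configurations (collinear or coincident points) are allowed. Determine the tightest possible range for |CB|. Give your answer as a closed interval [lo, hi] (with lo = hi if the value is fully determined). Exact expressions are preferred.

|CB| ∈ [7, 22]  (≈ [7.0000, 22.0000])

|AB| ∈ [9, 20]
|BD| ∈ {2}
|CD| ∈ [9, 20]
|AD| ∈ [7, 22]
|BC| ∈ [7, 22]
|AC| ∈ [0, 42]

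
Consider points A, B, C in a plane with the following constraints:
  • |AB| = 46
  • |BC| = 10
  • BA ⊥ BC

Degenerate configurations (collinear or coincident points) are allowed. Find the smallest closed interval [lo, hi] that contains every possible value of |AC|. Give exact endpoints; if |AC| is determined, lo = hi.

|AC| = 2·√(554)  (≈ 47.0744)

|AB| ∈ {46}
|BC| ∈ {10}
|AC| ∈ {2·√(554)}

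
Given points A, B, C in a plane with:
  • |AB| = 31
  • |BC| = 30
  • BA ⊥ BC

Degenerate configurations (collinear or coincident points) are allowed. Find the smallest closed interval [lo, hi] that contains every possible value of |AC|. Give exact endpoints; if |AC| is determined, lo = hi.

|AB| ∈ {31}
|BC| ∈ {30}
|AC| ∈ {√(1861)}

|AC| = √(1861)  (≈ 43.1393)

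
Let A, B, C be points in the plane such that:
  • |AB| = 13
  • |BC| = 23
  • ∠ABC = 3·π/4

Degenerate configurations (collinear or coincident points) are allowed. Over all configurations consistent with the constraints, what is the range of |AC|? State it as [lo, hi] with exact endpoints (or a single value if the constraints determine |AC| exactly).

|AC| = √(299·√(2) + 698)  (≈ 33.4791)

|AB| ∈ {13}
|BC| ∈ {23}
|AC| ∈ {√(299·√(2) + 698)}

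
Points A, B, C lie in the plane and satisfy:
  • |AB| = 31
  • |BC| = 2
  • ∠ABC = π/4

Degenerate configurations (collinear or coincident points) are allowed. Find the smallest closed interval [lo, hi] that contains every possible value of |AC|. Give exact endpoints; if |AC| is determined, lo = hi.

|AC| = √(965 - 62·√(2))  (≈ 29.6196)

|AB| ∈ {31}
|BC| ∈ {2}
|AC| ∈ {√(965 - 62·√(2))}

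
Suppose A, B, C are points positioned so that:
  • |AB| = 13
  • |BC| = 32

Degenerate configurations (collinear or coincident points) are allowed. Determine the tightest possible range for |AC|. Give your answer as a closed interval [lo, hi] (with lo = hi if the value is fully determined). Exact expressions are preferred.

|AB| ∈ {13}
|BC| ∈ {32}
|AC| ∈ [19, 45]

|AC| ∈ [19, 45]  (≈ [19.0000, 45.0000])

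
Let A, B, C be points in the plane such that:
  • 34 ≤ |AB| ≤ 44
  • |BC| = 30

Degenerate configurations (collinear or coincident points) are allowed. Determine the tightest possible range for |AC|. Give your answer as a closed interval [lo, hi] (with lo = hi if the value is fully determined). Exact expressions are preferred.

|AC| ∈ [4, 74]  (≈ [4.0000, 74.0000])

|AB| ∈ [34, 44]
|BC| ∈ {30}
|AC| ∈ [4, 74]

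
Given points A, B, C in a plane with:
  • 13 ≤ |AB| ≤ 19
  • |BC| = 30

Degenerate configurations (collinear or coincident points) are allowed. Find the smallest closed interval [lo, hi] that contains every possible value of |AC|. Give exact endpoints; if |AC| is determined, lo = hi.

|AC| ∈ [11, 49]  (≈ [11.0000, 49.0000])

|AB| ∈ [13, 19]
|BC| ∈ {30}
|AC| ∈ [11, 49]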